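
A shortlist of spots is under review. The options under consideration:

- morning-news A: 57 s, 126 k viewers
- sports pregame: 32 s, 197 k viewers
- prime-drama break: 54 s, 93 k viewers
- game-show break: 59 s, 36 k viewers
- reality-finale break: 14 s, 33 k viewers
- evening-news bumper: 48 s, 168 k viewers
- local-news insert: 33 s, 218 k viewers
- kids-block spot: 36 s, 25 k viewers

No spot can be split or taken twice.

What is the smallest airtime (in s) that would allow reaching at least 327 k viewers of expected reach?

Need the lightest bundle worth ≥ 327.
sports pregame + local-news insert: 415 expected reach at 65 s.
Any bundle with less than 65 s falls short of 327.

65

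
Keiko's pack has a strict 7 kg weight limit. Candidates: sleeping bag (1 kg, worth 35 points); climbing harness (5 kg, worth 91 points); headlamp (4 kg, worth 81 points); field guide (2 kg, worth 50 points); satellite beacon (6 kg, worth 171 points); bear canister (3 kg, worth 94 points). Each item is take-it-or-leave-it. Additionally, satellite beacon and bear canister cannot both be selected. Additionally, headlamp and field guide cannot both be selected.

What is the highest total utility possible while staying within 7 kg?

Greedy by ratio would take sleeping bag + field guide + bear canister: 6 kg used, total 179.
Replace field guide and bear canister with satellite beacon: the trade gains 27 net, giving 206 at 7 kg.
An exhaustive check of the 64 subsets confirms 206.

206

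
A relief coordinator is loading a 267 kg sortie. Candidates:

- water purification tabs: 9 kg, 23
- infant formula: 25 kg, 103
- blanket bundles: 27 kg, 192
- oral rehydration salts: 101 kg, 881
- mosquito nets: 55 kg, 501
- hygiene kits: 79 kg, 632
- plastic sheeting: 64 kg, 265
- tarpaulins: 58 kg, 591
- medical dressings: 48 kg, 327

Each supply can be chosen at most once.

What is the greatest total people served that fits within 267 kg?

2300

A density-first pass picks infant formula + blanket bundles + oral rehydration salts + mosquito nets + tarpaulins — 2268 at 266 kg.
Replace infant formula and blanket bundles with medical dressings: the trade gains 32 net, giving 2300 at 262 kg.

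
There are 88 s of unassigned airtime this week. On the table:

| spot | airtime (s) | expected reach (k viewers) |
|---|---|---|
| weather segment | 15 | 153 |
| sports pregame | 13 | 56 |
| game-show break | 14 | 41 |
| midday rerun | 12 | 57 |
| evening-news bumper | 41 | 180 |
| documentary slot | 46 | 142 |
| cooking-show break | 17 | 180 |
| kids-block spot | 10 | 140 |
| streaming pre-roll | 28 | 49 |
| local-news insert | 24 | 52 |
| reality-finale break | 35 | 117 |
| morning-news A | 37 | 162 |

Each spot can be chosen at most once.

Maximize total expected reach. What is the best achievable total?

653

Density check — kids-block spot 14.00, cooking-show break 10.59, weather segment 10.20 are the best per s.
Greedy by ratio would take weather segment + sports pregame + game-show break + midday rerun + cooking-show break + kids-block spot: 81 s used, total 627.
The 39 s tied up in sports pregame and game-show break and midday rerun is better spent on evening-news bumper — total rises to 653 (83 s).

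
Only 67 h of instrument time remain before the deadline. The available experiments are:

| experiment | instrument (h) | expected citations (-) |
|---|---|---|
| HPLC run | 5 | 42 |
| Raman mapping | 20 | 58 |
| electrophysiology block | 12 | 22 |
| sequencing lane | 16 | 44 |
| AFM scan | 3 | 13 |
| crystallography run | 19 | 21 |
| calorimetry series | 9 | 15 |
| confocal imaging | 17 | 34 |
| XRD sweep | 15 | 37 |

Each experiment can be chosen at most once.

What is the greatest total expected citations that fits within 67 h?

196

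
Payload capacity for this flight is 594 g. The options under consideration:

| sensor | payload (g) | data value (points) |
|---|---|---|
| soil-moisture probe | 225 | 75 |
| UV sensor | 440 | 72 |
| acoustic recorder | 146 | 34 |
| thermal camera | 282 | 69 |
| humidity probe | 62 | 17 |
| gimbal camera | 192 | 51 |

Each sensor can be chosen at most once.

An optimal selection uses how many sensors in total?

The maximum data value within 594 g is 161.
soil-moisture probe + thermal camera + humidity probe hits 161 at 569 g.
Every optimal selection uses 3 sensors.

3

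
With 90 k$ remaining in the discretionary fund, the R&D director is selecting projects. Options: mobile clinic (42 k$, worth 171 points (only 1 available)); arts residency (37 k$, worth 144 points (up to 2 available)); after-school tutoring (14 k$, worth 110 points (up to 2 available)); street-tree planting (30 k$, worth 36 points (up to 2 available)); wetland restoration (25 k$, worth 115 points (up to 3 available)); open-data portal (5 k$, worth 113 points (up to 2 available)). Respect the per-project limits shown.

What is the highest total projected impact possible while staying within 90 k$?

676

2×after-school tutoring + 2×wetland restoration + 2×open-data portal uses 88 of the 90 k$ and totals 676.
Nothing else within 90 k$ beats 676.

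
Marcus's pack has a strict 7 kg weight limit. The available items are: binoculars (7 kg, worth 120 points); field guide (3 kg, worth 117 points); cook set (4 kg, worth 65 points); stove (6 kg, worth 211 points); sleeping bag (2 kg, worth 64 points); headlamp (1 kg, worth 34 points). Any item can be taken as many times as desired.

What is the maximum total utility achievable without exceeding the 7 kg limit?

Taking 2×field guide + headlamp: 7 kg used, 268 in utility.
Every other selection either busts 7 kg or fails to beat 268.

268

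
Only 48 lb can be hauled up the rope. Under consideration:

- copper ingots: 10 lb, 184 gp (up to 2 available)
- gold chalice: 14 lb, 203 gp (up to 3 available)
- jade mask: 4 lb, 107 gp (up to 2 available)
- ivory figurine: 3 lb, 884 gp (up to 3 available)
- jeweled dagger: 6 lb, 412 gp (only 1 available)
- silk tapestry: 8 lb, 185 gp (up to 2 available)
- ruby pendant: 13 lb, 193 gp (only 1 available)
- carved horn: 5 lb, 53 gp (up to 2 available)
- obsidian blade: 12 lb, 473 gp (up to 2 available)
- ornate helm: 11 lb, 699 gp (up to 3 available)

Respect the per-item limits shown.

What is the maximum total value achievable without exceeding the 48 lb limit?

By value per lb: ivory figurine 294.67, jeweled dagger 68.67, ornate helm 63.55 lead.
The ratio ordering already packs tightly: 3×ivory figurine + jeweled dagger + 3×ornate helm, 48 lb, 5161.
Every other selection either busts 48 lb or exceeds an availability limit or fails to beat 5161.

5161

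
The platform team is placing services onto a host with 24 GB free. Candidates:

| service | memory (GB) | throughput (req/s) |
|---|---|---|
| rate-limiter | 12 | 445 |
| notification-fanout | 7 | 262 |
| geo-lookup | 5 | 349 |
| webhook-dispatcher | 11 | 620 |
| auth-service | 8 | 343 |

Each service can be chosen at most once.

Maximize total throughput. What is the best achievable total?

Geo-lookup + webhook-dispatcher + auth-service uses 24 of the 24 GB and totals 1312.

1312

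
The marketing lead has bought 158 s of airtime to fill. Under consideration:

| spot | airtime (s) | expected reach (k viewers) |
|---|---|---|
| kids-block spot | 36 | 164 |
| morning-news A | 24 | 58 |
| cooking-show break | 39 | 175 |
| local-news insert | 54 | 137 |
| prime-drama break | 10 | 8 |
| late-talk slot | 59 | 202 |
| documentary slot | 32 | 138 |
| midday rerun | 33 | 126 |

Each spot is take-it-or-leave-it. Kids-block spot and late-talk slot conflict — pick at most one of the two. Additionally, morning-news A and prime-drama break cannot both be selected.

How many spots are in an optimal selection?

5

Best achievable expected reach is 611.
kids-block spot + cooking-show break + prime-drama break + documentary slot + midday rerun hits 611 at 150 s.
Any selection reaching 611 contains exactly 5 spots.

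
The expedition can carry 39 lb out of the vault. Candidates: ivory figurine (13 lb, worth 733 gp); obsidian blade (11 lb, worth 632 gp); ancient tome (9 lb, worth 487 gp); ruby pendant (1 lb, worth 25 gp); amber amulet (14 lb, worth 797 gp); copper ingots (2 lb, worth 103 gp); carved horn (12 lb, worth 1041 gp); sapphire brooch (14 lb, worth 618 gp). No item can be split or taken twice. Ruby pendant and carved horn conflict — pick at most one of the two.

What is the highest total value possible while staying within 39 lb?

2573

Taking obsidian blade + amber amulet + copper ingots + carved horn: 39 lb used, 2573 in value.
That's the maximum — no feasible swap from here does better than 2573.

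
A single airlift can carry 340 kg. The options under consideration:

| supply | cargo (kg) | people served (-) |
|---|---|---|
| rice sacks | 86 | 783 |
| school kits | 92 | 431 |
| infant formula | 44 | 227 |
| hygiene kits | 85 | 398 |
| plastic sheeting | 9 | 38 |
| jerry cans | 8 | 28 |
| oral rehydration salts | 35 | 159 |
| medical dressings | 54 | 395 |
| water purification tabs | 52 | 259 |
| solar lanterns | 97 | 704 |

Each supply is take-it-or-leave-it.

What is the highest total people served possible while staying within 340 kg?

2368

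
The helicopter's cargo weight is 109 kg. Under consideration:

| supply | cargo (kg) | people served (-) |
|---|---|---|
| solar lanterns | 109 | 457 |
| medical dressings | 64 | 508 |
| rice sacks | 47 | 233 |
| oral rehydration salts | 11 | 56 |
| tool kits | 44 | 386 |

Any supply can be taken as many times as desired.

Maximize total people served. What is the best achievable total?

894

Taking the top-ratio supplies first gives oral rehydration salts + 2×tool kits for 828 (99 kg).
Dropping oral rehydration salts and tool kits frees 55 kg; slotting in medical dressings (64 kg) lifts the total to 894 at 108 kg.
The spare 1 kg is too small for any remaining supply, and no exchange beats 894.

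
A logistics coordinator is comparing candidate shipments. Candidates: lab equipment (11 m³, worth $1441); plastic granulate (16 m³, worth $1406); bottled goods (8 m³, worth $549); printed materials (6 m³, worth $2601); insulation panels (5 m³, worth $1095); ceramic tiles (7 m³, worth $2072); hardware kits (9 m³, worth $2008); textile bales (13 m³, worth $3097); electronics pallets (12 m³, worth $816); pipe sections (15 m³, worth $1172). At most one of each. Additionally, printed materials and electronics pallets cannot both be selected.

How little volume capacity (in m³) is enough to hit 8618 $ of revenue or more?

Look for the lowest-volume combination reaching 8618.
printed materials + insulation panels + ceramic tiles + textile bales: 8865 revenue at 31 m³.
No combination under 31 m³ hits 8618.

31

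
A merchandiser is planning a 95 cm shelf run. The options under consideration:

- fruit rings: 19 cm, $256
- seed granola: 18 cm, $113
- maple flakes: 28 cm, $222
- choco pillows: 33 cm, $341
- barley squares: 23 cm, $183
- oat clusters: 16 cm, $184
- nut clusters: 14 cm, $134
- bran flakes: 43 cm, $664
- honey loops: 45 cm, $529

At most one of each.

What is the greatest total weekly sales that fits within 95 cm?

Greedy by ratio would take fruit rings + oat clusters + nut clusters + bran flakes: 92 cm used, total 1238.
The 30 cm tied up in oat clusters and nut clusters is better spent on choco pillows — total rises to 1261 (95 cm).

1261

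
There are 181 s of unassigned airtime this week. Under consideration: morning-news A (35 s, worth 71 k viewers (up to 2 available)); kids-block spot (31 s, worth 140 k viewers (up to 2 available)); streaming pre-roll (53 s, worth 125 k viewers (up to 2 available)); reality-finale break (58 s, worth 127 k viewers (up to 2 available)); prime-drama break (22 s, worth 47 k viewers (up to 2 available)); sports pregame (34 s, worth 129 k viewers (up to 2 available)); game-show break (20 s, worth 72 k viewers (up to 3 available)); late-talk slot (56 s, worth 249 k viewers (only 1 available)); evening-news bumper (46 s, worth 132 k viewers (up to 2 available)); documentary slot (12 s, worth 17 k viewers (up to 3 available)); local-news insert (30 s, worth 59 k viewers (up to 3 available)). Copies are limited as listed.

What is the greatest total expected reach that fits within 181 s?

745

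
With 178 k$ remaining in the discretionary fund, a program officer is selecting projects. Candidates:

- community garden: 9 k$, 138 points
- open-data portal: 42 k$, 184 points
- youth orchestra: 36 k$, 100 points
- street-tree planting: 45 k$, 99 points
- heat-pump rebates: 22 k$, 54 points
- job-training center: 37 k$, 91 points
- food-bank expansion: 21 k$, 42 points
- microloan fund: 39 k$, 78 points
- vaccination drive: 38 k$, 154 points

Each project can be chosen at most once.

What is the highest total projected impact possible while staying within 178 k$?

A density-first pass picks community garden + open-data portal + youth orchestra + job-training center + vaccination drive — 667 at 162 k$.
Replace job-training center with street-tree planting: the trade gains 8 net, giving 675 at 170 k$.
The closest alternative, community garden + open-data portal + youth orchestra + heat-pump rebates + food-bank expansion + vaccination drive, reaches only 672.

675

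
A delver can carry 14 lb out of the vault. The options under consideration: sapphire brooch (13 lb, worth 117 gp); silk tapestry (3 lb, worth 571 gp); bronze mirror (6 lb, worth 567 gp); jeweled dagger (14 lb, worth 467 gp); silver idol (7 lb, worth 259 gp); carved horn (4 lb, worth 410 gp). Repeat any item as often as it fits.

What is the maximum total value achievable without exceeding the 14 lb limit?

2284

Ranking by ratio (value/lb): silk tapestry 190.33, carved horn 102.50, bronze mirror 94.50, silver idol 37.00.
Taking 4×silk tapestry: 12 lb used, 2284 in value.
The spare 2 lb is too small for any remaining item, and no exchange beats 2284.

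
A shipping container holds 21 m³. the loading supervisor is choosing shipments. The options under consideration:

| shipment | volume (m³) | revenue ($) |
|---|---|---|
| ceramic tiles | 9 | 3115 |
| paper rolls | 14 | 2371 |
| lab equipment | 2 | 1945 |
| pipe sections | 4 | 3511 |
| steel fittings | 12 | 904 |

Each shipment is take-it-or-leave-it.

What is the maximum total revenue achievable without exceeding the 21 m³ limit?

8571

Best packing: ceramic tiles + lab equipment + pipe sections — 15 m³, 8571 total.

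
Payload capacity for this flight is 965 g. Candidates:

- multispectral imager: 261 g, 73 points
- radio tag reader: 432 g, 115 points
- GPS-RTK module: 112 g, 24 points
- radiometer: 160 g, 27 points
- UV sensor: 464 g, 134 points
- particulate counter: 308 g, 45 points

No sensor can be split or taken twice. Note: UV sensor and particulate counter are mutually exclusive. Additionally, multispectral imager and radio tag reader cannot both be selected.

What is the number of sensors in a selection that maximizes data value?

Optimal total is 249.
radio tag reader + UV sensor hits 249 at 896 g.
Any selection reaching 249 contains exactly 2 sensors.

2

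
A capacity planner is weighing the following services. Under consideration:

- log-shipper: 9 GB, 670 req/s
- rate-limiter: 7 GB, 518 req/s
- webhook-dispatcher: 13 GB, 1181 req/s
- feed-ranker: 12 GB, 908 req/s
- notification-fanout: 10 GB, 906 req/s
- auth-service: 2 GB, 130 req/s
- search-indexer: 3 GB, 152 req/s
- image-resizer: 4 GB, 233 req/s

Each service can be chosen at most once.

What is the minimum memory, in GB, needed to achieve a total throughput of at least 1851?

Minimise GB subject to total throughput ≥ 1851.
log-shipper + webhook-dispatcher reaches 1851 using 22 GB.
Any bundle with less than 22 GB falls short of 1851.

22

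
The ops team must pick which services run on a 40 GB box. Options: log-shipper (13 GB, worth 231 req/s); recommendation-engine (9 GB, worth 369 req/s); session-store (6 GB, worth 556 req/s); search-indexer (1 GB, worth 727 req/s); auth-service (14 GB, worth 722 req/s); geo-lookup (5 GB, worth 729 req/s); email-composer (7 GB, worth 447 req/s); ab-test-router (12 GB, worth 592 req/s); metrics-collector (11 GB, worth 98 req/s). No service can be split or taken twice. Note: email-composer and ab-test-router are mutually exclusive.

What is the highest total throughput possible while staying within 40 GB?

3326

Density check — search-indexer 727.00, geo-lookup 145.80, session-store 92.67 are the best per GB.
Taking the top-ratio services first gives session-store + search-indexer + auth-service + geo-lookup + email-composer for 3181 (33 GB).
The 7 GB tied up in email-composer is better spent on ab-test-router — total rises to 3326 (38 GB).
The spare 2 GB is too small for any remaining service, and no feasible exchange beats 3326.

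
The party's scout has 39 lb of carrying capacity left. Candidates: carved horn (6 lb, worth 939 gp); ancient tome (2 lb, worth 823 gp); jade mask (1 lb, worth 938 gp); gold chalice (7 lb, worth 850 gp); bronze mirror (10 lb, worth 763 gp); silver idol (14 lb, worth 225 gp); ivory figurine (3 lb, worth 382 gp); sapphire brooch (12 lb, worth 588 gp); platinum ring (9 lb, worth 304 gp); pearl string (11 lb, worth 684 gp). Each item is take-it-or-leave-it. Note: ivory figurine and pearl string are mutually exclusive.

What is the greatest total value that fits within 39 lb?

4999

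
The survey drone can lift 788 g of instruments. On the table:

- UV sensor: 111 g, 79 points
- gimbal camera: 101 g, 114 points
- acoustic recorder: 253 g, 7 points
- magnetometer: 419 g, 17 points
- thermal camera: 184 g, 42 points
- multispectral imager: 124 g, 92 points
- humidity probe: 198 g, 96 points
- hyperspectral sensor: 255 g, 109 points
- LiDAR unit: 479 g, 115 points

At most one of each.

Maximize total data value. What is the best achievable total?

Taking the top-ratio sensors first gives UV sensor + gimbal camera + thermal camera + multispectral imager + humidity probe for 423 (718 g).
The 198 g tied up in humidity probe is better spent on hyperspectral sensor — total rises to 436 (775 g).
Runner-up UV sensor + gimbal camera + thermal camera + multispectral imager + humidity probe tops out at 423.

436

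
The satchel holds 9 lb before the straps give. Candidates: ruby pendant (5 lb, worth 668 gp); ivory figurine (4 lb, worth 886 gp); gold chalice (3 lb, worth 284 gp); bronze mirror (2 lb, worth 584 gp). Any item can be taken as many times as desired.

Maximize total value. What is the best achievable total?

4×bronze mirror uses 8 of the 9 lb and totals 2336.

2336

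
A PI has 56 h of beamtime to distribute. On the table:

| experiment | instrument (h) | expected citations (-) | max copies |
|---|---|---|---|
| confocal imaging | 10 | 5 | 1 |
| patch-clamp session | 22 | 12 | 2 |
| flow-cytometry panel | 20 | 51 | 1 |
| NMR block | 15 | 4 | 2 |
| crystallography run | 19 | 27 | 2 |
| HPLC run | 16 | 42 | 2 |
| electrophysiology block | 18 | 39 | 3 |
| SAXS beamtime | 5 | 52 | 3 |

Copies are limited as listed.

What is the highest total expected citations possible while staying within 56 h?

249

Filling by ratio: 2×HPLC run + 3×SAXS beamtime for 240, with 9 h left unused.
Replace HPLC run with flow-cytometry panel: the trade gains 9 net, giving 249 at 51 h.
That's the maximum — no swap from here does better than 249.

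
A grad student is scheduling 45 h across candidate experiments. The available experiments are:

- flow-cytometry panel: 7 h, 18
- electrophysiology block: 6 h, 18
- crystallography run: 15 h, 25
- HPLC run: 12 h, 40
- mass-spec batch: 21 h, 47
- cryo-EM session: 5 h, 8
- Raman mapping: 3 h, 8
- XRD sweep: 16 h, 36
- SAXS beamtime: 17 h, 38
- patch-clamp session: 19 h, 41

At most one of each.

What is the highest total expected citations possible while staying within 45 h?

122

Density check — HPLC run 3.33, electrophysiology block 3.00, Raman mapping 2.67, flow-cytometry panel 2.57 are the best per h.
Taking the top-ratio experiments first gives flow-cytometry panel + electrophysiology block + HPLC run + Raman mapping + XRD sweep for 120 (44 h).
Replace XRD sweep with SAXS beamtime: the trade gains 2 net, giving 122 at 45 h.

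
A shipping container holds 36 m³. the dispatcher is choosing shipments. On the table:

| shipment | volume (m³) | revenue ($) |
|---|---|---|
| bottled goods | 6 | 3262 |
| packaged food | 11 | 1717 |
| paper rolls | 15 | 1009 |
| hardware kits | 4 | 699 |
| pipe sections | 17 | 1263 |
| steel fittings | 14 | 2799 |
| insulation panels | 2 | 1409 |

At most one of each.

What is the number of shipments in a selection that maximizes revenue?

4

Optimal total is 9187.
One optimal bundle: bottled goods + packaged food + steel fittings + insulation panels (33 m³).
All optima have 4 shipments.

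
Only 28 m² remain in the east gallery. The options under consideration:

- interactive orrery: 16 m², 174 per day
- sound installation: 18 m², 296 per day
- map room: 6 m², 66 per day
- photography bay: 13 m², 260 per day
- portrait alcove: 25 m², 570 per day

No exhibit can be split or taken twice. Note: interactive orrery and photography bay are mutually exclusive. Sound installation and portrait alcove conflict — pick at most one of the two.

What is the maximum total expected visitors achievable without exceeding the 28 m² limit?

570

Portrait alcove uses 25 of the 28 m² and totals 570.
The closest alternative, sound installation + map room, reaches only 362.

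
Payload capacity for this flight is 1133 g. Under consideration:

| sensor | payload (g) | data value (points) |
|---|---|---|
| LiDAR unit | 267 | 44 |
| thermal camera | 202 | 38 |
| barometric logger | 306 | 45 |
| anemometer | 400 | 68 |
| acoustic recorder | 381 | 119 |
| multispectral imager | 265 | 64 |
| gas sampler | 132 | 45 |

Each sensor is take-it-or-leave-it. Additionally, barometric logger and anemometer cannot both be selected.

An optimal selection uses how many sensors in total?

4

The maximum data value within 1133 g is 273.
barometric logger + acoustic recorder + multispectral imager + gas sampler hits 273 at 1084 g.
Any selection reaching 273 contains exactly 4 sensors.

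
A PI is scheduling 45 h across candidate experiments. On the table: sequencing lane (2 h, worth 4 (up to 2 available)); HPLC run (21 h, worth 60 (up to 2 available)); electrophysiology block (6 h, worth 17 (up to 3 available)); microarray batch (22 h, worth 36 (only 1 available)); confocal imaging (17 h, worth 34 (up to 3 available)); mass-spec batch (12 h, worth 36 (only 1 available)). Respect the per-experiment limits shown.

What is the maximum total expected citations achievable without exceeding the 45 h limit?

130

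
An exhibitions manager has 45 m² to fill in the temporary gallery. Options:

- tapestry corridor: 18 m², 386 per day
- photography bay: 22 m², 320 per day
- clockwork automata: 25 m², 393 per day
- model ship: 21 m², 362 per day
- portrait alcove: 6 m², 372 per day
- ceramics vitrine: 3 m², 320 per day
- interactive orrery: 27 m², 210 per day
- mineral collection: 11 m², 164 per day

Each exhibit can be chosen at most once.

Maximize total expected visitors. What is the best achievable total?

1249

The ratio heuristic lands on tapestry corridor + portrait alcove + ceramics vitrine + mineral collection (1242) but leaves 7 m² idle.
The 18 m² tied up in tapestry corridor is better spent on clockwork automata — total rises to 1249 (45 m²).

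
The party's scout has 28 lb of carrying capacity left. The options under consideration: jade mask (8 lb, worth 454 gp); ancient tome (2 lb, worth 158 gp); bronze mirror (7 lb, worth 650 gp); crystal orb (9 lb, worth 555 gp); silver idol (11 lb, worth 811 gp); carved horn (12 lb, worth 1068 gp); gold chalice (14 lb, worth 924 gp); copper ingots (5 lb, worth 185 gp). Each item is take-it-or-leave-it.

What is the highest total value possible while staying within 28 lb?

2273

Density check — bronze mirror 92.86, carved horn 89.00, ancient tome 79.00, silver idol 73.73 are the best per lb.
The ratio heuristic lands on ancient tome + bronze mirror + carved horn + copper ingots (2061) but leaves 2 lb idle.
Dropping ancient tome and copper ingots frees 7 lb; slotting in crystal orb (9 lb) lifts the total to 2273 at 28 lb.
Runner-up jade mask + bronze mirror + carved horn tops out at 2172.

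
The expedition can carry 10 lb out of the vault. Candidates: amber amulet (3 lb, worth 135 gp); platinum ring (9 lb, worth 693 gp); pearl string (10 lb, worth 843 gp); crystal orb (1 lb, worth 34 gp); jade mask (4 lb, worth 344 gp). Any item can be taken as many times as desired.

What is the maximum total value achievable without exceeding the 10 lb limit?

843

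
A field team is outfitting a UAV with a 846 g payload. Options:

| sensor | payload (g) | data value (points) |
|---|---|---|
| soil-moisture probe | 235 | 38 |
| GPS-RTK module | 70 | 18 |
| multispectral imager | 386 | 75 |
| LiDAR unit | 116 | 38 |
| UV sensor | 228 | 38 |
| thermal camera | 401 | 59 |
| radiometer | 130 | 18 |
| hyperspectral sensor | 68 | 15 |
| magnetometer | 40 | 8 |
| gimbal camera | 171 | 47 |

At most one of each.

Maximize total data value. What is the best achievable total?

Density check — LiDAR unit 0.33, gimbal camera 0.27, GPS-RTK module 0.26, hyperspectral sensor 0.22 are the best per g.
Filling by ratio: GPS-RTK module + LiDAR unit + UV sensor + radiometer + hyperspectral sensor + magnetometer + gimbal camera for 182, with 23 g left unused.
Replace UV sensor and radiometer and magnetometer with multispectral imager: the trade gains 11 net, giving 193 at 811 g.
The closest alternative, GPS-RTK module + multispectral imager + LiDAR unit + magnetometer + gimbal camera, reaches only 186.

193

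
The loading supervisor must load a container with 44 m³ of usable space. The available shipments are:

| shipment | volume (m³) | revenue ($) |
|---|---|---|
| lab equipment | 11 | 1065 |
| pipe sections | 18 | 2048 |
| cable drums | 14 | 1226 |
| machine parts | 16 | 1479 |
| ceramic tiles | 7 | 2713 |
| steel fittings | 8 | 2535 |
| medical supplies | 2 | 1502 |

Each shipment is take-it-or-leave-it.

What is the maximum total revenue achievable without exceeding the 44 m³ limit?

9294

Density check — medical supplies 751.00, ceramic tiles 387.57, steel fittings 316.88 are the best per m³.
Filling by ratio: pipe sections + ceramic tiles + steel fittings + medical supplies for 8798, with 9 m³ left unused.
Replace pipe sections with lab equipment + machine parts: the trade gains 496 net, giving 9294 at 44 m³.
Nothing else within 44 m³ beats 9294.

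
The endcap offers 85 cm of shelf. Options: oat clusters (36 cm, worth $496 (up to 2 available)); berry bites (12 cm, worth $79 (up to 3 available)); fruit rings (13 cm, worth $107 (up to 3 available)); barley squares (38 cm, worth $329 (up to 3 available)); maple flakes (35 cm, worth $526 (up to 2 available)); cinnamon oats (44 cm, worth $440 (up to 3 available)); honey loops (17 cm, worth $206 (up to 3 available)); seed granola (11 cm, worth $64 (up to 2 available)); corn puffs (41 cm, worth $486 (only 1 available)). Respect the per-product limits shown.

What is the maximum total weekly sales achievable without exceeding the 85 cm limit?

Best packing: fruit rings + 2×maple flakes — 83 cm, 1159 total.

1159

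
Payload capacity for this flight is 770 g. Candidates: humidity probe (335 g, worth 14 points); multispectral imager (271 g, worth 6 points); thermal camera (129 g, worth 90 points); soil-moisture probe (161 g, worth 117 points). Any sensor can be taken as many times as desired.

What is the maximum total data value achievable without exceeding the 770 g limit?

531

Taking the top-ratio sensors first gives 4×soil-moisture probe for 468 (644 g).
Replace soil-moisture probe with 2×thermal camera: the trade gains 63 net, giving 531 at 741 g.
Every other selection either busts 770 g or fails to beat 531.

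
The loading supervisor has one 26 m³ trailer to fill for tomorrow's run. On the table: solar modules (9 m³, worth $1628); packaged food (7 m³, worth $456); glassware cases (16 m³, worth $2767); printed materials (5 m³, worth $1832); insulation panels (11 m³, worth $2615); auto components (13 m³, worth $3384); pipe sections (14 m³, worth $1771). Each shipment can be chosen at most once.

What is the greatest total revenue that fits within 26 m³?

A density-first pass picks packaged food + printed materials + auto components — 5672 at 25 m³.
The 20 m³ tied up in packaged food and auto components is better spent on solar modules + insulation panels — total rises to 6075 (25 m³).

6075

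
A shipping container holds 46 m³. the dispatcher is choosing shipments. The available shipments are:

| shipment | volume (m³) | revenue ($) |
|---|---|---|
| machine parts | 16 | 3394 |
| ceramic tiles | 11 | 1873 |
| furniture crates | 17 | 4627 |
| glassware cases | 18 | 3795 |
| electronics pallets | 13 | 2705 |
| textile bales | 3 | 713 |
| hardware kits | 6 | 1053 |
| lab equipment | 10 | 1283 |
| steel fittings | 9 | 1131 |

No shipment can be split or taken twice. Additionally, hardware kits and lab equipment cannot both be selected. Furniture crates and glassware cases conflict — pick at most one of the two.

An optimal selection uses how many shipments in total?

3

Optimal total is 10726.
One optimal bundle: machine parts + furniture crates + electronics pallets (46 m³).
Any selection reaching 10726 contains exactly 3 shipments.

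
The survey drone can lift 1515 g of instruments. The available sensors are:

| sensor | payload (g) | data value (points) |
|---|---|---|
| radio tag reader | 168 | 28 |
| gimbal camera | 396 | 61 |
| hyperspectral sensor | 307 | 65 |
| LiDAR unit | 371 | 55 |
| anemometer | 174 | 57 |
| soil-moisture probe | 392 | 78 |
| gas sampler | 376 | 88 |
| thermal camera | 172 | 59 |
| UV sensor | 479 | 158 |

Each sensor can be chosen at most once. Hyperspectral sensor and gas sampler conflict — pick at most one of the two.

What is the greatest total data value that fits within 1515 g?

394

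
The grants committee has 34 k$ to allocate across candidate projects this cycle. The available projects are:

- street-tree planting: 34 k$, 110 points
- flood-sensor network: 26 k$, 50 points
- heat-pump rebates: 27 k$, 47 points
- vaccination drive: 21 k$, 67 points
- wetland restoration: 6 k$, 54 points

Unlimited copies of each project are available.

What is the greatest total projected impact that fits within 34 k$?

Ranking by ratio (projected impact/k$): wetland restoration 9.00, street-tree planting 3.24, vaccination drive 3.19, flood-sensor network 1.92.
5×wetland restoration uses 30 of the 34 k$ and totals 270.
Nothing else within 34 k$ beats 270.

270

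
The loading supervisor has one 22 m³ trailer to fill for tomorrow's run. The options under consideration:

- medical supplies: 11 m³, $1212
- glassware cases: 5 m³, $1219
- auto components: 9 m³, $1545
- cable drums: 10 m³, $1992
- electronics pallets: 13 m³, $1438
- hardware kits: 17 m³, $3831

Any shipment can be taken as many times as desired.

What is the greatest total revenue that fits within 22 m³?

Density check — glassware cases 243.80, hardware kits 225.35, cable drums 199.20 are the best per m³.
Taking the top-ratio shipments first gives 4×glassware cases for 4876 (20 m³).
Dropping 3×glassware cases frees 15 m³; slotting in hardware kits (17 m³) lifts the total to 5050 at 22 m³.
Nothing else within 22 m³ beats 5050.

5050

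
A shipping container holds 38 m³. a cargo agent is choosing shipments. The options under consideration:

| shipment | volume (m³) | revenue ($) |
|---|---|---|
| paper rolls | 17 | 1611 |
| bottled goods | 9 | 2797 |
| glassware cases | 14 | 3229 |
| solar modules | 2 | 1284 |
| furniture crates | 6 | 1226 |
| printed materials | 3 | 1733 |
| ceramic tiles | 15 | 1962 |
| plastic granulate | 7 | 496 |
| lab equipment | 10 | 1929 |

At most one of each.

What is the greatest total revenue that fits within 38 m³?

10972

A density-first pass picks bottled goods + glassware cases + solar modules + furniture crates + printed materials — 10269 at 34 m³.
The 6 m³ tied up in furniture crates is better spent on lab equipment — total rises to 10972 (38 m³).
Runner-up bottled goods + glassware cases + solar modules + furniture crates + printed materials tops out at 10269.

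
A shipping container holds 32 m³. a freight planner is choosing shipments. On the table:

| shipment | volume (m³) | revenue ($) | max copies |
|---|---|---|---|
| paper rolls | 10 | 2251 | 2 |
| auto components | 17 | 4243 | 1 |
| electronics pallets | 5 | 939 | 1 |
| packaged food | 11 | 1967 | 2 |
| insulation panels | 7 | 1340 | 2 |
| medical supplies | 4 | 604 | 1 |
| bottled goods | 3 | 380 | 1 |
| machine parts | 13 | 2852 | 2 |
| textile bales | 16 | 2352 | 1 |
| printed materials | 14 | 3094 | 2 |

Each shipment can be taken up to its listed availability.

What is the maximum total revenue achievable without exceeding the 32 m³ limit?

Best packing: paper rolls + auto components + electronics pallets — 32 m³, 7433 total.
Nothing else within 32 m³ beats 7433.

7433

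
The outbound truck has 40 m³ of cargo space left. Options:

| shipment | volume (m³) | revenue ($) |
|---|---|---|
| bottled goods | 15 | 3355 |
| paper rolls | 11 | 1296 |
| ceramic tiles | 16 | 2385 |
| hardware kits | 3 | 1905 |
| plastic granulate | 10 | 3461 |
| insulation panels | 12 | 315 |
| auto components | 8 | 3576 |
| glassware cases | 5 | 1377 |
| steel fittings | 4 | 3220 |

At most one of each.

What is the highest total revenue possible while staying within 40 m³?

By revenue per m³: steel fittings 805.00, hardware kits 635.00, auto components 447.00 lead.
Greedy by ratio would take hardware kits + plastic granulate + auto components + glassware cases + steel fittings: 30 m³ used, total 13539.
Dropping glassware cases frees 5 m³; slotting in bottled goods (15 m³) lifts the total to 15517 at 40 m³.
No other feasible combination exceeds 15517.

15517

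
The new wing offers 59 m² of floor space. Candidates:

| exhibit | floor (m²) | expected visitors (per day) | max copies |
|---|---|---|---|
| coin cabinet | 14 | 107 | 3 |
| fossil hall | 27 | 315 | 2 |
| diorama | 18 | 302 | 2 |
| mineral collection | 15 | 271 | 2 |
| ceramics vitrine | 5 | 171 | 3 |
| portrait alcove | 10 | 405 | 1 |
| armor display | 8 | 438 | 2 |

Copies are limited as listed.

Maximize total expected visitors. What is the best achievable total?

2096

By expected visitors per m²: armor display 54.75, portrait alcove 40.50, ceramics vitrine 34.20 lead.
Taking the top-ratio exhibits first gives mineral collection + 3×ceramics vitrine + portrait alcove + 2×armor display for 2065 (56 m²).
Dropping mineral collection frees 15 m²; slotting in diorama (18 m²) lifts the total to 2096 at 59 m².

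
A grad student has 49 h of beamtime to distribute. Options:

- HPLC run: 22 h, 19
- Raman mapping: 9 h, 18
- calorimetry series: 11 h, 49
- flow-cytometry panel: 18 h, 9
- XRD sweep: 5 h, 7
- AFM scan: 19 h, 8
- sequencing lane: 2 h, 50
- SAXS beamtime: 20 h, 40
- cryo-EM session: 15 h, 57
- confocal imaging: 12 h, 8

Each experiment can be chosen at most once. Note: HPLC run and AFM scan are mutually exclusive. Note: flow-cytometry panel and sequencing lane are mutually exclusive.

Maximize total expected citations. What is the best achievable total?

196

Ranking by ratio (expected citations/h): sequencing lane 25.00, calorimetry series 4.45, cryo-EM session 3.80.
The ratio heuristic lands on Raman mapping + calorimetry series + XRD sweep + sequencing lane + cryo-EM session (181) but leaves 7 h idle.
Dropping Raman mapping and XRD sweep frees 14 h; slotting in SAXS beamtime (20 h) lifts the total to 196 at 48 h.
The spare 1 h is too small for any remaining experiment, and no feasible exchange beats 196.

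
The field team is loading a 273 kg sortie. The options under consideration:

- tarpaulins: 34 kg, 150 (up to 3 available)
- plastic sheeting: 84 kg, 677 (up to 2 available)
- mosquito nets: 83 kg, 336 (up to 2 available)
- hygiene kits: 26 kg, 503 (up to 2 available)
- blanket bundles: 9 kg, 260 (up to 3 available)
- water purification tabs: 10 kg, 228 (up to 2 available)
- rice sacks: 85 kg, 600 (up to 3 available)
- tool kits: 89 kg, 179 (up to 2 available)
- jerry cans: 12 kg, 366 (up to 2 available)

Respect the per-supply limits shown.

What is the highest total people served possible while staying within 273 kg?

3872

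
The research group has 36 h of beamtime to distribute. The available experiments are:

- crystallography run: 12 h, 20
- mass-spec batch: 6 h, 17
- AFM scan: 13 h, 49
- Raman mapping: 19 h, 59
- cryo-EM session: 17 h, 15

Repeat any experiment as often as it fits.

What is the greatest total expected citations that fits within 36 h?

115

Taking mass-spec batch + 2×AFM scan: 32 h used, 115 in expected citations.
Nothing else within 36 h beats 115.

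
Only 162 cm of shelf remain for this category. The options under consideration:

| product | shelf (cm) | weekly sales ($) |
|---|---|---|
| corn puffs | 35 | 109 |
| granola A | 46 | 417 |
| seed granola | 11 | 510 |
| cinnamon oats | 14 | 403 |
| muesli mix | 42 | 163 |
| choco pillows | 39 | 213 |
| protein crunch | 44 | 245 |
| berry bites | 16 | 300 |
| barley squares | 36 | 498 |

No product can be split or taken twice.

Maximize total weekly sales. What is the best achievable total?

2341

Granola A + seed granola + cinnamon oats + choco pillows + berry bites + barley squares uses 162 of the 162 cm and totals 2341.
Next best is corn puffs + granola A + seed granola + cinnamon oats + berry bites + barley squares at 2237 (158 cm) — short by 104.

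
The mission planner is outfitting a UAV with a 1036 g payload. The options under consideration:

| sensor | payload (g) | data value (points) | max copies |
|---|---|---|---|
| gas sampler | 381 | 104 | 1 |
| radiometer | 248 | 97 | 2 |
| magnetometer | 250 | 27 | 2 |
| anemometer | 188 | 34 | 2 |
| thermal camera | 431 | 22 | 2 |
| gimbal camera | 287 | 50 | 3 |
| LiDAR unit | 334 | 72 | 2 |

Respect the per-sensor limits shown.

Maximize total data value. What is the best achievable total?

300

A density-first pass picks gas sampler + 2×radiometer — 298 at 877 g.
The 381 g tied up in gas sampler is better spent on anemometer + LiDAR unit — total rises to 300 (1018 g).
No other feasible combination exceeds 300.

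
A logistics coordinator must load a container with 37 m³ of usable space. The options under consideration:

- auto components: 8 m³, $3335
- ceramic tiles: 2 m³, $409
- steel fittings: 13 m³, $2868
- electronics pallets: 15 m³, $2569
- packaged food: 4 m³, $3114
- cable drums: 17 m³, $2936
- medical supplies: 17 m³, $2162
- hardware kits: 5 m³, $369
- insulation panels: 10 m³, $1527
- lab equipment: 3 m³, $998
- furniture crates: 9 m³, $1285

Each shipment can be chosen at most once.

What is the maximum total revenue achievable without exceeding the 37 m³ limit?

11600

Filling by ratio: auto components + ceramic tiles + steel fittings + packaged food + hardware kits + lab equipment for 11093, with 2 m³ left unused.
Replace ceramic tiles and hardware kits with furniture crates: the trade gains 507 net, giving 11600 at 37 m³.
The closest alternative, auto components + ceramic tiles + steel fittings + packaged food + insulation panels, reaches only 11253.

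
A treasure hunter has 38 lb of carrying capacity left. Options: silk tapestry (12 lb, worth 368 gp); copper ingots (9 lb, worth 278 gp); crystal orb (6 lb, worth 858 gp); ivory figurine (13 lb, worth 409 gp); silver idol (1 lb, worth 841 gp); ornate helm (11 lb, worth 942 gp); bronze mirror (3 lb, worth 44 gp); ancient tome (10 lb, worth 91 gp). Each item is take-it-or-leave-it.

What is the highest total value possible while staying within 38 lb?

3094

Taking crystal orb + ivory figurine + silver idol + ornate helm + bronze mirror: 34 lb used, 3094 in value.
Runner-up silk tapestry + crystal orb + silver idol + ornate helm + bronze mirror tops out at 3053.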